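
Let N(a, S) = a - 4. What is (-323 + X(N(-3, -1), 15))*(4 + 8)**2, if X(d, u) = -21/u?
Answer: -233568/5 ≈ -46714.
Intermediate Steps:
N(a, S) = -4 + a
(-323 + X(N(-3, -1), 15))*(4 + 8)**2 = (-323 - 21/15)*(4 + 8)**2 = (-323 - 21*1/15)*12**2 = (-323 - 7/5)*144 = -1622/5*144 = -233568/5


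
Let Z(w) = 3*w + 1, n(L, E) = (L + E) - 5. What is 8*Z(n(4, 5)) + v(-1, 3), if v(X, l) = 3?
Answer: 107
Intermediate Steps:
n(L, E) = -5 + E + L (n(L, E) = (E + L) - 5 = -5 + E + L)
Z(w) = 1 + 3*w
8*Z(n(4, 5)) + v(-1, 3) = 8*(1 + 3*(-5 + 5 + 4)) + 3 = 8*(1 + 3*4) + 3 = 8*(1 + 12) + 3 = 8*13 + 3 = 104 + 3 = 107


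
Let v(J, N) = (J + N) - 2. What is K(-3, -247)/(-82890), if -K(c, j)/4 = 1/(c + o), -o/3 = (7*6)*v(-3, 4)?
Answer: 2/5097735 ≈ 3.9233e-7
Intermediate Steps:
v(J, N) = -2 + J + N
o = 126 (o = -3*7*6*(-2 - 3 + 4) = -126*(-1) = -3*(-42) = 126)
K(c, j) = -4/(126 + c) (K(c, j) = -4/(c + 126) = -4/(126 + c))
K(-3, -247)/(-82890) = -4/(126 - 3)/(-82890) = -4/123*(-1/82890) = 2/5097735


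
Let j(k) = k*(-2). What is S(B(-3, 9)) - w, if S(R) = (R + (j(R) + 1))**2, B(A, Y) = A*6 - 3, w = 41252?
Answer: -40768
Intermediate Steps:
j(k) = -2*k
B(A, Y) = -3 + 6*A (B(A, Y) = 6*A - 3 = -3 + 6*A)
S(R) = (1 - R)**2 (S(R) = (R + (-2*R + 1))**2 = (R + (1 - 2*R))**2 = (1 - R)**2)
S(B(-3, 9)) - w = (1 - (-3 + 6*(-3)))**2 - 1*41252 = (1 - (-3 - 18))**2 - 41252 = (1 - 1*(-21))**2 - 41252 = (1 + 21)**2 - 41252 = 22**2 - 41252 = 484 - 41252 = -40768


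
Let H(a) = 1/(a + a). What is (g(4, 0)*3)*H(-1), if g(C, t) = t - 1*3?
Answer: 9/2 ≈ 4.5000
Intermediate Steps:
g(C, t) = -3 + t (g(C, t) = t - 3 = -3 + t)
H(a) = 1/(2*a)
(g(4, 0)*3)*H(-1) = ((-3 + 0)*3)*((½)/(-1)) = (-3*3)*((½)*(-1)) = -9*(-½) = 9/2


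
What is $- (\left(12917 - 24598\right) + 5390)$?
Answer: $6291$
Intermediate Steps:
$- (\left(12917 - 24598\right) + 5390) = - (-11681 + 5390) = \left(-1\right) \left(-6291\right) = 6291$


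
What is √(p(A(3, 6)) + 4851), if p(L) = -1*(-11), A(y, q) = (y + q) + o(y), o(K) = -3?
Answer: √4862 ≈ 69.728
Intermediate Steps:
A(y, q) = -3 + q + y (A(y, q) = (y + q) - 3 = (q + y) - 3 = -3 + q + y)
p(L) = 11
√(p(A(3, 6)) + 4851) = √(11 + 4851) = √4862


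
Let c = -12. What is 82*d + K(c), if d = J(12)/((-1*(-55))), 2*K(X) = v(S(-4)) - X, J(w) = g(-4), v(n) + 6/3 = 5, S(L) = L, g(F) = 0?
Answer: 15/2 ≈ 7.5000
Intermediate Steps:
v(n) = 3 (v(n) = -2 + 5 = 3)
J(w) = 0
K(X) = 3/2 - X/2 (K(X) = (3 - X)/2 = 3/2 - X/2)
d = 0 (d = 0/((-1*(-55))) = 0/55 = 0*(1/55) = 0)
82*d + K(c) = 82*0 + (3/2 - 1/2*(-12)) = 0 + (3/2 + 6) = 0 + 15/2 = 15/2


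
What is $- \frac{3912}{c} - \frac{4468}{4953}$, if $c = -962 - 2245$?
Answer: $\frac{1682420}{5294757} \approx 0.31775$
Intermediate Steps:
$c = -3207$
$- \frac{3912}{c} - \frac{4468}{4953} = - \frac{3912}{-3207} - \frac{4468}{4953} = \left(-3912\right) \left(- \frac{1}{3207}\right) - \frac{4468}{4953} = \frac{1304}{1069} - \frac{4468}{4953} = \frac{1682420}{5294757}$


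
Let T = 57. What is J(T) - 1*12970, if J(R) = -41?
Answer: -13011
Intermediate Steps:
J(T) - 1*12970 = -41 - 1*12970 = -41 - 12970 = -13011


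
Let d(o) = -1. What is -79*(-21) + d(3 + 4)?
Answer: 1658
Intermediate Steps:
-79*(-21) + d(3 + 4) = -79*(-21) - 1 = 1659 - 1 = 1658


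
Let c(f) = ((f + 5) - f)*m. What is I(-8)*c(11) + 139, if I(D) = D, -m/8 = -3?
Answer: -821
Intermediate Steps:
m = 24 (m = -8*(-3) = 24)
c(f) = 120 (c(f) = ((f + 5) - f)*24 = ((5 + f) - f)*24 = 5*24 = 120)
I(-8)*c(11) + 139 = -8*120 + 139 = -960 + 139 = -821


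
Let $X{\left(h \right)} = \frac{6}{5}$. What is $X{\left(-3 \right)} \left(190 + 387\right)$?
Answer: $\frac{3462}{5} \approx 692.4$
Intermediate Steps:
$X{\left(h \right)} = \frac{6}{5}$ ($X{\left(h \right)} = 6 \cdot \frac{1}{5} = \frac{6}{5}$)
$X{\left(-3 \right)} \left(190 + 387\right) = \frac{6 \left(190 + 387\right)}{5} = \frac{6}{5} \cdot 577 = \frac{3462}{5}$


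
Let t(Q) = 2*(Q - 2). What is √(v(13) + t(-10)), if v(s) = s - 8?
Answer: I*√19 ≈ 4.3589*I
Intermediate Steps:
v(s) = -8 + s
t(Q) = -4 + 2*Q (t(Q) = 2*(-2 + Q) = -4 + 2*Q)
√(v(13) + t(-10)) = √((-8 + 13) + (-4 + 2*(-10))) = √(5 + (-4 - 20)) = √(5 - 24) = √(-19) = I*√19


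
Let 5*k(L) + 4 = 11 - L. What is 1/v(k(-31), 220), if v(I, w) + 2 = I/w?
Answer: -550/1081 ≈ -0.50879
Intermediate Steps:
k(L) = 7/5 - L/5 (k(L) = -4/5 + (11 - L)/5 = -4/5 + (11/5 - L/5) = 7/5 - L/5)
v(I, w) = -2 + I/w
1/v(k(-31), 220) = 1/(-2 + (7/5 - 1/5*(-31))/220) = 1/(-2 + (7/5 + 31/5)*(1/220)) = 1/(-2 + (38/5)*(1/220)) = 1/(-2 + 19/550) = 1/(-1081/550) = -550/1081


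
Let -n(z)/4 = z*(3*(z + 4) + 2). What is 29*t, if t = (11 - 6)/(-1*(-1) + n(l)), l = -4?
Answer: 145/33 ≈ 4.3939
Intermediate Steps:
n(z) = -4*z*(14 + 3*z) (n(z) = -4*z*(3*(z + 4) + 2) = -4*z*(3*(4 + z) + 2) = -4*z*((12 + 3*z) + 2) = -4*z*(14 + 3*z))
t = 5/33 (t = (11 - 6)/(-1*(-1) - 4*(-4)*(14 + 3*(-4))) = 5/(1 - 4*(-4)*(14 - 12)) = 5/(1 - 4*(-4)*2) = 5/(1 + 32) = 5/33 ≈ 0.15152)
29*t = 29*(5/33) = 145/33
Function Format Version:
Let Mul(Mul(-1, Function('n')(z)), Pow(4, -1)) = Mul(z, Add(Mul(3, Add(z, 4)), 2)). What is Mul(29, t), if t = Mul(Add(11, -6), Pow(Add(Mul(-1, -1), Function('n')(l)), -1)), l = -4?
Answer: Rational(145, 33) ≈ 4.3939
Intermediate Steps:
Function('n')(z) = Mul(-4, z, Add(14, Mul(3, z))) (Function('n')(z) = Mul(-4, Mul(z, Add(Mul(3, Add(z, 4)), 2))) = Mul(-4, Mul(z, Add(Mul(3, Add(4, z)), 2))) = Mul(-4, Mul(z, Add(Add(12, Mul(3, z)), 2))) = Mul(-4, Mul(z, Add(14, Mul(3, z)))) = Mul(-4, z, Add(14, Mul(3, z))))
t = Rational(5, 33) (t = Mul(Add(11, -6), Pow(Add(Mul(-1, -1), Mul(-4, -4, Add(14, Mul(3, -4)))), -1)) = Mul(5, Pow(Add(1, Mul(-4, -4, Add(14, -12))), -1)) = Mul(5, Pow(Add(1, Mul(-4, -4, 2)), -1)) = Mul(5, Pow(Add(1, 32), -1)) = Mul(5, Pow(33, -1)) = Mul(5, Rational(1, 33)) = Rational(5, 33) ≈ 0.15152)
Mul(29, t) = Mul(29, Rational(5, 33)) = Rational(145, 33)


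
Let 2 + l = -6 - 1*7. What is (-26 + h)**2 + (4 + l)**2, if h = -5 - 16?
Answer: 2330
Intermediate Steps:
l = -15 (l = -2 + (-6 - 1*7) = -2 + (-6 - 7) = -2 - 13 = -15)
h = -21
(-26 + h)**2 + (4 + l)**2 = (-26 - 21)**2 + (4 - 15)**2 = (-47)**2 + (-11)**2 = 2209 + 121 = 2330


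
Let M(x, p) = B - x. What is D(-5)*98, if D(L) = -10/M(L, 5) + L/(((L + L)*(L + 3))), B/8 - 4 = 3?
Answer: -4949/122 ≈ -40.566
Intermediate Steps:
B = 56 (B = 32 + 8*3 = 32 + 24 = 56)
M(x, p) = 56 - x
D(L) = 1/(2*(3 + L)) - 10/(56 - L) (D(L) = -10/(56 - L) + L/(((L + L)*(L + 3))) = -10/(56 - L) + L/(((2*L)*(3 + L))) = -10/(56 - L) + L/((2*L*(3 + L))) = -10/(56 - L) + L*(1/(2*L*(3 + L))) = -10/(56 - L) + 1/(2*(3 + L)) = 1/(2*(3 + L)) - 10/(56 - L))
D(-5)*98 = ((4 + 21*(-5))/(2*(-56 - 5)*(3 - 5)))*98 = ((½)*(4 - 105)/(-61*(-2)))*98 = ((½)*(-1/61)*(-½)*(-101))*98 = -101/244*98 = -4949/122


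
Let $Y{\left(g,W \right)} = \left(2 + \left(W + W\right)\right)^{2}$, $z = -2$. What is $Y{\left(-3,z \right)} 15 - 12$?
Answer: $48$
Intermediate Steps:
$Y{\left(g,W \right)} = \left(2 + 2 W\right)^{2}$
$Y{\left(-3,z \right)} 15 - 12 = 4 \left(1 - 2\right)^{2} \cdot 15 - 12 = 4 \left(-1\right)^{2} \cdot 15 - 12 = 4 \cdot 1 \cdot 15 - 12 = 4 \cdot 15 - 12 = 60 - 12 = 48$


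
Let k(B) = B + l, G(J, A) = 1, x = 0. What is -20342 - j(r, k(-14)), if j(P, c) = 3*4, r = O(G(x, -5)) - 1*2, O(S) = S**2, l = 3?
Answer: -20354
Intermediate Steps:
r = -1 (r = 1**2 - 1*2 = 1 - 2 = -1)
k(B) = 3 + B (k(B) = B + 3 = 3 + B)
j(P, c) = 12
-20342 - j(r, k(-14)) = -20342 - 1*12 = -20342 - 12 = -20354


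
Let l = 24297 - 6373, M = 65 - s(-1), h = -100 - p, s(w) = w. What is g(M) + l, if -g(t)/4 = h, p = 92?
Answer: 18692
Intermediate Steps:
h = -192 (h = -100 - 1*92 = -100 - 92 = -192)
M = 66 (M = 65 - 1*(-1) = 65 + 1 = 66)
g(t) = 768 (g(t) = -4*(-192) = 768)
l = 17924
g(M) + l = 768 + 17924 = 18692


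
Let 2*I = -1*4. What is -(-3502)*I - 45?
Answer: -7049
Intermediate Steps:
I = -2 (I = (-1*4)/2 = (1/2)*(-4) = -2)
-(-3502)*I - 45 = -(-3502)*(-2) - 45 = -103*68 - 45 = -7004 - 45 = -7049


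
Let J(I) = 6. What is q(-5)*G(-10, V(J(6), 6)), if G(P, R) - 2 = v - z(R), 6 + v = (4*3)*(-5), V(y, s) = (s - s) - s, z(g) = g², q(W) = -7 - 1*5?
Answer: 1200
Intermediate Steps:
q(W) = -12 (q(W) = -7 - 5 = -12)
V(y, s) = -s (V(y, s) = 0 - s = -s)
v = -66 (v = -6 + (4*3)*(-5) = -6 + 12*(-5) = -6 - 60 = -66)
G(P, R) = -64 - R² (G(P, R) = 2 + (-66 - R²) = -64 - R²)
q(-5)*G(-10, V(J(6), 6)) = -12*(-64 - (-1*6)²) = -12*(-64 - 1*(-6)²) = -12*(-64 - 1*36) = -12*(-64 - 36) = -12*(-100) = 1200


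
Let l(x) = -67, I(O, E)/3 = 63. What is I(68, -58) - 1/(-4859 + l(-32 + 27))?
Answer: 931015/4926 ≈ 189.00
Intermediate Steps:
I(O, E) = 189 (I(O, E) = 3*63 = 189)
I(68, -58) - 1/(-4859 + l(-32 + 27)) = 189 - 1/(-4859 - 67) = 189 - 1/(-4926) = 189 - 1*(-1/4926) = 189 + 1/4926 = 931015/4926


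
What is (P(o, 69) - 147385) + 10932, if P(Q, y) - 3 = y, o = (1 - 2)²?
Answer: -136381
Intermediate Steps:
o = 1 (o = (-1)² = 1)
P(Q, y) = 3 + y
(P(o, 69) - 147385) + 10932 = ((3 + 69) - 147385) + 10932 = (72 - 147385) + 10932 = -147313 + 10932 = -136381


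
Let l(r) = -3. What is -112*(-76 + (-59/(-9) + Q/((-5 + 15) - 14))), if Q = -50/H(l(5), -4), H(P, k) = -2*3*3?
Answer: 70700/9 ≈ 7855.6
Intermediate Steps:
H(P, k) = -18 (H(P, k) = -6*3 = -18)
Q = 25/9 (Q = -50/(-18) = -50*(-1/18) = 25/9 ≈ 2.7778)
-112*(-76 + (-59/(-9) + Q/((-5 + 15) - 14))) = -112*(-76 + (-59/(-9) + 25/(9*((-5 + 15) - 14)))) = -112*(-76 + (-59*(-1/9) + 25/(9*(10 - 14)))) = -112*(-76 + (59/9 + (25/9)/(-4))) = -112*(-76 + (59/9 + (25/9)*(-1/4))) = -112*(-76 + (59/9 - 25/36)) = -112*(-76 + 211/36) = -112*(-2525/36) = 70700/9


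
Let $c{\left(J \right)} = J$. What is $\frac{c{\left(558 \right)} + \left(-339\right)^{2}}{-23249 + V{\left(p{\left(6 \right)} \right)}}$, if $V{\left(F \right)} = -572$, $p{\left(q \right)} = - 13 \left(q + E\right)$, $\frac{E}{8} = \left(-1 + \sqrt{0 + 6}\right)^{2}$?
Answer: $- \frac{16497}{3403} \approx -4.8478$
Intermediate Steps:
$E = 8 \left(-1 + \sqrt{6}\right)^{2}$ ($E = 8 \left(-1 + \sqrt{0 + 6}\right)^{2} = 8 \left(-1 + \sqrt{6}\right)^{2} \approx 16.808$)
$p{\left(q \right)} = -728 - 13 q + 208 \sqrt{6}$ ($p{\left(q \right)} = - 13 \left(q + \left(56 - 16 \sqrt{6}\right)\right) = - 13 \left(56 + q - 16 \sqrt{6}\right) = -728 - 13 q + 208 \sqrt{6}$)
$\frac{c{\left(558 \right)} + \left(-339\right)^{2}}{-23249 + V{\left(p{\left(6 \right)} \right)}} = \frac{558 + \left(-339\right)^{2}}{-23249 - 572} = \frac{558 + 114921}{-23821} = 115479 \left(- \frac{1}{23821}\right) = - \frac{16497}{3403}$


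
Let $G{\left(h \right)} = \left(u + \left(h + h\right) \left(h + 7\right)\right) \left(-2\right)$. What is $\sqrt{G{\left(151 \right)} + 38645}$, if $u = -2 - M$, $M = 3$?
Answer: $i \sqrt{56777} \approx 238.28 i$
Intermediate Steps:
$u = -5$ ($u = -2 - 3 = -5$)
$G{\left(h \right)} = 10 - 4 h \left(7 + h\right)$ ($G{\left(h \right)} = \left(-5 + \left(h + h\right) \left(h + 7\right)\right) \left(-2\right) = \left(-5 + 2 h \left(7 + h\right)\right) \left(-2\right) = 10 - 4 h \left(7 + h\right)$)
$\sqrt{G{\left(151 \right)} + 38645} = \sqrt{\left(10 - 4228 - 4 \cdot 151^{2}\right) + 38645} = \sqrt{\left(10 - 4228 - 91204\right) + 38645} = \sqrt{-95422 + 38645} = \sqrt{-56777} = i \sqrt{56777}$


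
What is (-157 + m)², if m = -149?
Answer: 93636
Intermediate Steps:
(-157 + m)² = (-157 - 149)² = (-306)² = 93636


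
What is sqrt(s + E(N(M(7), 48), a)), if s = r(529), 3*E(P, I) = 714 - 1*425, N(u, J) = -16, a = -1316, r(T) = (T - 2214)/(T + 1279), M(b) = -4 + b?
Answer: sqrt(175417923)/1356 ≈ 9.7674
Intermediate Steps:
r(T) = (-2214 + T)/(1279 + T)
E(P, I) = 289/3 (E(P, I) = (714 - 1*425)/3 = (714 - 425)/3 = (1/3)*289 = 289/3)
s = -1685/1808 (s = (-2214 + 529)/(1279 + 529) = -1685/1808 ≈ -0.93197)
sqrt(s + E(N(M(7), 48), a)) = sqrt(-1685/1808 + 289/3) = sqrt(517457/5424) = sqrt(175417923)/1356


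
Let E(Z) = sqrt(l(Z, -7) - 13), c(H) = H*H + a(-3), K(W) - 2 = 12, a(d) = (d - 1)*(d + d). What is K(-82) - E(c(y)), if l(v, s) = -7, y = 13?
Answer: 14 - 2*I*sqrt(5) ≈ 14.0 - 4.4721*I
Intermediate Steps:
a(d) = 2*d*(-1 + d) (a(d) = (-1 + d)*(2*d) = 2*d*(-1 + d))
K(W) = 14 (K(W) = 2 + 12 = 14)
c(H) = 24 + H**2 (c(H) = H*H + 2*(-3)*(-1 - 3) = H**2 + 2*(-3)*(-4) = H**2 + 24 = 24 + H**2)
E(Z) = 2*I*sqrt(5) (E(Z) = sqrt(-7 - 13) = sqrt(-20) = 2*I*sqrt(5))
K(-82) - E(c(y)) = 14 - 2*I*sqrt(5)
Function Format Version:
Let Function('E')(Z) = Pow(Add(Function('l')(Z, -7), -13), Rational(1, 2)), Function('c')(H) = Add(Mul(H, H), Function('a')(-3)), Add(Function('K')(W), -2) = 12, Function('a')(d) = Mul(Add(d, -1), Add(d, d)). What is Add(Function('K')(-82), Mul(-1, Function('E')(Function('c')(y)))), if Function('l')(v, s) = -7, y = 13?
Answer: Add(14, Mul(-2, I, Pow(5, Rational(1, 2)))) ≈ Add(14.000, Mul(-4.4721, I))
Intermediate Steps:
Function('a')(d) = Mul(2, d, Add(-1, d)) (Function('a')(d) = Mul(Add(-1, d), Mul(2, d)) = Mul(2, d, Add(-1, d)))
Function('K')(W) = 14 (Function('K')(W) = Add(2, 12) = 14)
Function('c')(H) = Add(24, Pow(H, 2)) (Function('c')(H) = Add(Mul(H, H), Mul(2, -3, Add(-1, -3))) = Add(Pow(H, 2), Mul(2, -3, -4)) = Add(Pow(H, 2), 24) = Add(24, Pow(H, 2)))
Function('E')(Z) = Mul(2, I, Pow(5, Rational(1, 2))) (Function('E')(Z) = Pow(Add(-7, -13), Rational(1, 2)) = Pow(-20, Rational(1, 2)) = Mul(2, I, Pow(5, Rational(1, 2))))
Add(Function('K')(-82), Mul(-1, Function('E')(Function('c')(y)))) = Add(14, Mul(-1, Mul(2, I, Pow(5, Rational(1, 2))))) = Add(14, Mul(-2, I, Pow(5, Rational(1, 2))))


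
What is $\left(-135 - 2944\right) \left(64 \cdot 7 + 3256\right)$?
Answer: $-11404616$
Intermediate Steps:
$\left(-135 - 2944\right) \left(64 \cdot 7 + 3256\right) = - 3079 \left(448 + 3256\right) = \left(-3079\right) 3704 = -11404616$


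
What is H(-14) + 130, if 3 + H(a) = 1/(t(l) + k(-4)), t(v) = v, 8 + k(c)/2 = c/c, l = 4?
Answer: 1269/10 ≈ 126.90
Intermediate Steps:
k(c) = -14 (k(c) = -16 + 2*(c/c) = -16 + 2*1 = -16 + 2 = -14)
H(a) = -31/10 (H(a) = -3 + 1/(4 - 14) = -3 + 1/(-10) = -3 - ⅒ = -31/10)
H(-14) + 130 = -31/10 + 130 = 1269/10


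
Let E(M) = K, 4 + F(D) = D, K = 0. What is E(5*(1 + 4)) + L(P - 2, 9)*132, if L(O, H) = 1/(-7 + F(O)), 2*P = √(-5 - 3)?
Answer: -572/57 - 44*I*√2/57 ≈ -10.035 - 1.0917*I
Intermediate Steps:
P = I*√2 (P = √(-5 - 3)/2 = √(-8)/2 = (2*I*√2)/2 = I*√2 ≈ 1.4142*I)
F(D) = -4 + D
E(M) = 0
L(O, H) = 1/(-11 + O) (L(O, H) = 1/(-7 + (-4 + O)) = 1/(-11 + O))
E(5*(1 + 4)) + L(P - 2, 9)*132 = 0 + 132/(-11 + (I*√2 - 2)) = 0 + 132/(-11 + (-2 + I*√2)) = 0 + 132/(-13 + I*√2) = 132/(-13 + I*√2)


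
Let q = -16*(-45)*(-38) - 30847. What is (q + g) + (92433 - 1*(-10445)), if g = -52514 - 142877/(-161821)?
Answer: -1269019226/161821 ≈ -7842.1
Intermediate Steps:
g = -8497725117/161821 (g = -52514 - 142877*(-1)/161821 = -52514 - 1*(-142877/161821) = -52514 + 142877/161821 = -8497725117/161821 ≈ -52513.)
q = -58207 (q = 720*(-38) - 30847 = -27360 - 30847 = -58207)
(q + g) + (92433 - 1*(-10445)) = (-58207 - 8497725117/161821) + (92433 - 1*(-10445)) = -17916840064/161821 + (92433 + 10445) = -17916840064/161821 + 102878 = -1269019226/161821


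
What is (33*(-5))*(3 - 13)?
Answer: 1650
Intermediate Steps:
(33*(-5))*(3 - 13) = -165*(-10) = 1650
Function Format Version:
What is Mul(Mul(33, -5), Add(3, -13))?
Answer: 1650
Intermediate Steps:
Mul(Mul(33, -5), Add(3, -13)) = Mul(-165, -10) = 1650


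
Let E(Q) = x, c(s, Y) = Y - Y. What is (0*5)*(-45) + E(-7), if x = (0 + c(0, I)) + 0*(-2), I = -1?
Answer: 0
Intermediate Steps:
c(s, Y) = 0
x = 0 (x = (0 + 0) + 0*(-2) = 0 + 0 = 0)
E(Q) = 0
(0*5)*(-45) + E(-7) = (0*5)*(-45) + 0 = 0*(-45) + 0 = 0 + 0 = 0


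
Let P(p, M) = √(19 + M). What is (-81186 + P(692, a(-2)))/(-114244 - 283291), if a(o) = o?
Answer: 81186/397535 - √17/397535 ≈ 0.20421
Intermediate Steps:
(-81186 + P(692, a(-2)))/(-114244 - 283291) = (-81186 + √(19 - 2))/(-114244 - 283291) = (-81186 + √17)/(-397535) = (-81186 + √17)*(-1/397535) = 81186/397535 - √17/397535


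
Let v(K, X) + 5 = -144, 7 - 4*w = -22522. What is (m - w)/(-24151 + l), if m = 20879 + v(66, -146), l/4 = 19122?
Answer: 60391/209348 ≈ 0.28847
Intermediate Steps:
w = 22529/4 (w = 7/4 - 1/4*(-22522) = 7/4 + 11261/2 = 22529/4 ≈ 5632.3)
l = 76488 (l = 4*19122 = 76488)
v(K, X) = -149 (v(K, X) = -5 - 144 = -149)
m = 20730 (m = 20879 - 149 = 20730)
(m - w)/(-24151 + l) = (20730 - 1*22529/4)/(-24151 + 76488) = (20730 - 22529/4)/52337 = (60391/4)*(1/52337) = 60391/209348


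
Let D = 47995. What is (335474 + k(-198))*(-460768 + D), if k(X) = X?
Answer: -138392880348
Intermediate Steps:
(335474 + k(-198))*(-460768 + D) = (335474 - 198)*(-460768 + 47995) = 335276*(-412773) = -138392880348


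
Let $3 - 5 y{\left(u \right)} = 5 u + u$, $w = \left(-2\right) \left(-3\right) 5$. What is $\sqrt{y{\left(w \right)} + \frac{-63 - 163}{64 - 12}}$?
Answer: $\frac{i \sqrt{671710}}{130} \approx 6.3045 i$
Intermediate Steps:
$w = 30$ ($w = 6 \cdot 5 = 30$)
$y{\left(u \right)} = \frac{3}{5} - \frac{6 u}{5}$ ($y{\left(u \right)} = \frac{3}{5} - \frac{5 u + u}{5} = \frac{3}{5} - \frac{6 u}{5}$)
$\sqrt{y{\left(w \right)} + \frac{-63 - 163}{64 - 12}} = \sqrt{\left(\frac{3}{5} - 36\right) + \frac{-63 - 163}{64 - 12}} = \sqrt{\left(\frac{3}{5} - 36\right) - \frac{226}{52}} = \sqrt{- \frac{177}{5} - \frac{113}{26}} = \sqrt{- \frac{5167}{130}} = \frac{i \sqrt{671710}}{130}$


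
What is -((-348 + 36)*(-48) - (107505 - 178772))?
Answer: -86243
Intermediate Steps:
-((-348 + 36)*(-48) - (107505 - 178772)) = -(-312*(-48) - 1*(-71267)) = -(14976 + 71267) = -1*86243 = -86243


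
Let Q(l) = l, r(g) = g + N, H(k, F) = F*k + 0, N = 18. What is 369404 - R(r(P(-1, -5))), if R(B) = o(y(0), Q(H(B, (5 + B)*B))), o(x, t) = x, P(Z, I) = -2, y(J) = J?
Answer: 369404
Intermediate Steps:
H(k, F) = F*k
r(g) = 18 + g (r(g) = g + 18 = 18 + g)
R(B) = 0
369404 - R(r(P(-1, -5))) = 369404 - 1*0 = 369404 + 0 = 369404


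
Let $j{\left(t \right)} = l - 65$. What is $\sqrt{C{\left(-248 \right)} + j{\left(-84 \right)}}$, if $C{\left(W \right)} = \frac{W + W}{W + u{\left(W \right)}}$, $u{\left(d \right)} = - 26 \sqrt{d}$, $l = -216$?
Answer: $\sqrt{\frac{17298 + 3653 i \sqrt{62}}{-62 - 13 i \sqrt{62}}} \approx 0.0265 - 16.747 i$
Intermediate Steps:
$j{\left(t \right)} = -281$ ($j{\left(t \right)} = -216 - 65 = -281$)
$C{\left(W \right)} = \frac{2 W}{W - 26 \sqrt{W}}$ ($C{\left(W \right)} = \frac{W + W}{W - 26 \sqrt{W}} = \frac{2 W}{W - 26 \sqrt{W}}$)
$\sqrt{C{\left(-248 \right)} + j{\left(-84 \right)}} = \sqrt{2 \left(-248\right) \frac{1}{-248 - 26 \sqrt{-248}} - 281} = \sqrt{2 \left(-248\right) \frac{1}{-248 - 26 \cdot 2 i \sqrt{62}} - 281} = \sqrt{2 \left(-248\right) \frac{1}{-248 - 52 i \sqrt{62}} - 281} = \sqrt{- \frac{496}{-248 - 52 i \sqrt{62}} - 281} = \sqrt{-281 - \frac{496}{-248 - 52 i \sqrt{62}}}$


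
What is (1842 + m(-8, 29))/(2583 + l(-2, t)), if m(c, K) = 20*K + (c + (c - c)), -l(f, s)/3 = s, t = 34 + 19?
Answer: 1207/1212 ≈ 0.99587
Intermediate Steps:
t = 53
l(f, s) = -3*s
m(c, K) = c + 20*K (m(c, K) = 20*K + (c + 0) = 20*K + c = c + 20*K)
(1842 + m(-8, 29))/(2583 + l(-2, t)) = (1842 + (-8 + 20*29))/(2583 - 3*53) = (1842 + (-8 + 580))/(2583 - 159) = (1842 + 572)/2424 = 2414*(1/2424) = 1207/1212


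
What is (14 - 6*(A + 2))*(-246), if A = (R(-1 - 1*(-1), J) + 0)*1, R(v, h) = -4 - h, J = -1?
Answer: -4920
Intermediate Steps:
A = -3 (A = ((-4 - 1*(-1)) + 0)*1 = ((-4 + 1) + 0)*1 = (-3 + 0)*1 = -3*1 = -3)
(14 - 6*(A + 2))*(-246) = (14 - 6*(-3 + 2))*(-246) = (14 - 6*(-1))*(-246) = (14 + 6)*(-246) = 20*(-246) = -4920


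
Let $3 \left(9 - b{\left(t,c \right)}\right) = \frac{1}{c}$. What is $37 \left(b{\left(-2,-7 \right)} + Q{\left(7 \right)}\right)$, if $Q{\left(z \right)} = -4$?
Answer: $\frac{3922}{21} \approx 186.76$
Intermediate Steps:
$b{\left(t,c \right)} = 9 - \frac{1}{3 c}$
$37 \left(b{\left(-2,-7 \right)} + Q{\left(7 \right)}\right) = 37 \left(\left(9 - \frac{1}{3 \left(-7\right)}\right) - 4\right) = 37 \left(\left(9 - - \frac{1}{21}\right) - 4\right) = 37 \left(\left(9 + \frac{1}{21}\right) - 4\right) = 37 \left(\frac{190}{21} - 4\right) = 37 \cdot \frac{106}{21} = \frac{3922}{21}$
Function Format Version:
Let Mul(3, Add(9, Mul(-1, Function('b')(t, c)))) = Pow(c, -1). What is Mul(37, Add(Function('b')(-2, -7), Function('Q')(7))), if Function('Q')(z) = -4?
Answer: Rational(3922, 21) ≈ 186.76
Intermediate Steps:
Function('b')(t, c) = Add(9, Mul(Rational(-1, 3), Pow(c, -1)))
Mul(37, Add(Function('b')(-2, -7), Function('Q')(7))) = Mul(37, Add(Add(9, Mul(Rational(-1, 3), Pow(-7, -1))), -4)) = Mul(37, Add(Add(9, Mul(Rational(-1, 3), Rational(-1, 7))), -4)) = Mul(37, Add(Add(9, Rational(1, 21)), -4)) = Mul(37, Add(Rational(190, 21), -4)) = Mul(37, Rational(106, 21)) = Rational(3922, 21)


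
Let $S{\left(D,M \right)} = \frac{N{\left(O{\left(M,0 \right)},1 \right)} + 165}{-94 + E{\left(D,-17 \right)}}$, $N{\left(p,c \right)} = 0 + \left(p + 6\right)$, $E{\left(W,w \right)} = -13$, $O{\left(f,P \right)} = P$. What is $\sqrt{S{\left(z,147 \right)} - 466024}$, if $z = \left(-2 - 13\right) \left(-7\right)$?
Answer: $\frac{i \sqrt{5335527073}}{107} \approx 682.66 i$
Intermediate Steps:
$z = 105$ ($z = \left(-15\right) \left(-7\right) = 105$)
$N{\left(p,c \right)} = 6 + p$ ($N{\left(p,c \right)} = 0 + \left(6 + p\right) = 6 + p$)
$S{\left(D,M \right)} = - \frac{171}{107}$ ($S{\left(D,M \right)} = \frac{\left(6 + 0\right) + 165}{-94 - 13} = \frac{6 + 165}{-107} = 171 \left(- \frac{1}{107}\right) = - \frac{171}{107}$)
$\sqrt{S{\left(z,147 \right)} - 466024} = \sqrt{- \frac{171}{107} - 466024} = \sqrt{- \frac{49864739}{107}} = \frac{i \sqrt{5335527073}}{107}$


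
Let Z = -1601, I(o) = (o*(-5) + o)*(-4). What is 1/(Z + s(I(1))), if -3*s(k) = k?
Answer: -3/4819 ≈ -0.00062254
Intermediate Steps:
I(o) = 16*o (I(o) = (-5*o + o)*(-4) = -4*o*(-4) = 16*o)
s(k) = -k/3
1/(Z + s(I(1))) = 1/(-1601 - 16/3) = 1/(-4819/3) = -3/4819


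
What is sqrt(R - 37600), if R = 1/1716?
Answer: I*sqrt(27679765971)/858 ≈ 193.91*I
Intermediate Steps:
R = 1/1716 ≈ 0.00058275
sqrt(R - 37600) = sqrt(1/1716 - 37600) = sqrt(-64521599/1716) = I*sqrt(27679765971)/858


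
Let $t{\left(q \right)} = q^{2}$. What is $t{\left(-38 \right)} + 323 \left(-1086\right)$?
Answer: $-349334$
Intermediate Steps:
$t{\left(-38 \right)} + 323 \left(-1086\right) = \left(-38\right)^{2} + 323 \left(-1086\right) = 1444 - 350778 = -349334$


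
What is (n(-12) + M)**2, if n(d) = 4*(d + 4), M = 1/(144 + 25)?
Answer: 29235649/28561 ≈ 1023.6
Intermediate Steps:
M = 1/169 ≈ 0.0059172
n(d) = 16 + 4*d (n(d) = 4*(4 + d) = 16 + 4*d)
(n(-12) + M)**2 = ((16 + 4*(-12)) + 1/169)**2 = ((16 - 48) + 1/169)**2 = (-32 + 1/169)**2 = (-5407/169)**2 = 29235649/28561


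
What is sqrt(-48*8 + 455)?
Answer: sqrt(71) ≈ 8.4261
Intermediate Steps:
sqrt(-48*8 + 455) = sqrt(-384 + 455) = sqrt(71)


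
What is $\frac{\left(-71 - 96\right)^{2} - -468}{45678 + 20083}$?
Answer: $\frac{28357}{65761} \approx 0.43121$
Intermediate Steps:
$\frac{\left(-71 - 96\right)^{2} - -468}{45678 + 20083} = \frac{\left(-167\right)^{2} + \left(504 - 36\right)}{65761} = \left(27889 + 468\right) \frac{1}{65761} = 28357 \cdot \frac{1}{65761} = \frac{28357}{65761}$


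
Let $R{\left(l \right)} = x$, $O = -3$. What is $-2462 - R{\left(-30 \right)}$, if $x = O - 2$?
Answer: $-2457$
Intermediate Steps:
$x = -5$ ($x = -3 - 2 = -5$)
$R{\left(l \right)} = -5$
$-2462 - R{\left(-30 \right)} = -2462 - -5 = -2462 + 5 = -2457$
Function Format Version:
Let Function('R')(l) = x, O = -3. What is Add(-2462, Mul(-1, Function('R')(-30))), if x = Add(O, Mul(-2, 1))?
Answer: -2457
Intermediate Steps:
x = -5 (x = Add(-3, Mul(-2, 1)) = Add(-3, -2) = -5)
Function('R')(l) = -5
Add(-2462, Mul(-1, Function('R')(-30))) = Add(-2462, Mul(-1, -5)) = Add(-2462, 5) = -2457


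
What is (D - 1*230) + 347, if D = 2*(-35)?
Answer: 47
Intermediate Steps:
D = -70
(D - 1*230) + 347 = (-70 - 1*230) + 347 = (-70 - 230) + 347 = -300 + 347 = 47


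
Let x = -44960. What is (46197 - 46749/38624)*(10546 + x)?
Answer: -30701868142053/19312 ≈ -1.5898e+9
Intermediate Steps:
(46197 - 46749/38624)*(10546 + x) = (46197 - 46749/38624)*(10546 - 44960) = (46197 - 46749*1/38624)*(-34414) = (46197 - 46749/38624)*(-34414) = (1784266179/38624)*(-34414) = -30701868142053/19312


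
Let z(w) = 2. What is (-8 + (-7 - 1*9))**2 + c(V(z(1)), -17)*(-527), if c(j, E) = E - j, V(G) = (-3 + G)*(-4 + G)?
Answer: 10589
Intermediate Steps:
V(G) = (-4 + G)*(-3 + G)
(-8 + (-7 - 1*9))**2 + c(V(z(1)), -17)*(-527) = (-8 + (-7 - 1*9))**2 + (-17 - (12 + 2**2 - 7*2))*(-527) = (-8 + (-7 - 9))**2 + (-17 - (12 + 4 - 14))*(-527) = (-8 - 16)**2 + (-17 - 1*2)*(-527) = (-24)**2 + (-17 - 2)*(-527) = 576 - 19*(-527) = 576 + 10013 = 10589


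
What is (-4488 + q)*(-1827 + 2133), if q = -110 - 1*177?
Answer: -1461150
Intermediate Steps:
q = -287 (q = -110 - 177 = -287)
(-4488 + q)*(-1827 + 2133) = (-4488 - 287)*(-1827 + 2133) = -4775*306 = -1461150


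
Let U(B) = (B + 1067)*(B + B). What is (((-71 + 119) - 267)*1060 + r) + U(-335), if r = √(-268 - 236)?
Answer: -722580 + 6*I*√14 ≈ -7.2258e+5 + 22.45*I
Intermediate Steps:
r = 6*I*√14 (r = √(-504) = 6*I*√14 ≈ 22.45*I)
U(B) = 2*B*(1067 + B) (U(B) = (1067 + B)*(2*B) = 2*B*(1067 + B))
(((-71 + 119) - 267)*1060 + r) + U(-335) = (((-71 + 119) - 267)*1060 + 6*I*√14) + 2*(-335)*(1067 - 335) = ((48 - 267)*1060 + 6*I*√14) + 2*(-335)*732 = (-219*1060 + 6*I*√14) - 490440 = (-232140 + 6*I*√14) - 490440 = -722580 + 6*I*√14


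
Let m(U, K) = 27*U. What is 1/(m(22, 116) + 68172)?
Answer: 1/68766 ≈ 1.4542e-5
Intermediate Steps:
1/(m(22, 116) + 68172) = 1/(27*22 + 68172) = 1/(594 + 68172) = 1/68766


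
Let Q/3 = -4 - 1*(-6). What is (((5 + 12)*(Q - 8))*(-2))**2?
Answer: 4624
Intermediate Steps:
Q = 6 (Q = 3*(-4 - 1*(-6)) = 3*(-4 + 6) = 3*2 = 6)
(((5 + 12)*(Q - 8))*(-2))**2 = (((5 + 12)*(6 - 8))*(-2))**2 = ((17*(-2))*(-2))**2 = (-34*(-2))**2 = 68**2 = 4624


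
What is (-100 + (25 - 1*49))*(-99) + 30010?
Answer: 42286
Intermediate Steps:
(-100 + (25 - 1*49))*(-99) + 30010 = (-100 + (25 - 49))*(-99) + 30010 = (-100 - 24)*(-99) + 30010 = -124*(-99) + 30010 = 12276 + 30010 = 42286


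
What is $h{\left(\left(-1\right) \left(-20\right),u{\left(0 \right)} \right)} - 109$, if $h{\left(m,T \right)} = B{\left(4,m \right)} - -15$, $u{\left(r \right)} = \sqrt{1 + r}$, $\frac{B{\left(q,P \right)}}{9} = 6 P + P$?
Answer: $1166$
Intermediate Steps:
$B{\left(q,P \right)} = 63 P$ ($B{\left(q,P \right)} = 9 \left(6 P + P\right) = 9 \cdot 7 P = 63 P$)
$h{\left(m,T \right)} = 15 + 63 m$ ($h{\left(m,T \right)} = 63 m - -15 = 63 m + 15 = 15 + 63 m$)
$h{\left(\left(-1\right) \left(-20\right),u{\left(0 \right)} \right)} - 109 = \left(15 + 63 \left(\left(-1\right) \left(-20\right)\right)\right) - 109 = \left(15 + 63 \cdot 20\right) - 109 = \left(15 + 1260\right) - 109 = 1275 - 109 = 1166$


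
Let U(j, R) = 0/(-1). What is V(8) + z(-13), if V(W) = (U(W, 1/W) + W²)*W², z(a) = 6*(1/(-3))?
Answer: 4094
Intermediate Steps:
U(j, R) = 0 (U(j, R) = 0*(-1) = 0)
z(a) = -2 (z(a) = 6*(1*(-⅓)) = 6*(-⅓) = -2)
V(W) = W⁴ (V(W) = (0 + W²)*W² = W²*W² = W⁴)
V(8) + z(-13) = 8⁴ - 2 = 4096 - 2 = 4094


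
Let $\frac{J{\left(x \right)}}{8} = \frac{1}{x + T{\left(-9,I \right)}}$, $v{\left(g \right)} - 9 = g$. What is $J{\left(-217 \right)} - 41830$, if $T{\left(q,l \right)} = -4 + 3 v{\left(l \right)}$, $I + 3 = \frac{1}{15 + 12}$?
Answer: $- \frac{38190826}{913} \approx -41830.0$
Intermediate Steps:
$v{\left(g \right)} = 9 + g$
$I = - \frac{80}{27}$ ($I = -3 + \frac{1}{15 + 12} = -3 + \frac{1}{27} = - \frac{80}{27} \approx -2.963$)
$T{\left(q,l \right)} = 23 + 3 l$ ($T{\left(q,l \right)} = -4 + 3 \left(9 + l\right) = -4 + \left(27 + 3 l\right) = 23 + 3 l$)
$J{\left(x \right)} = \frac{8}{\frac{127}{9} + x}$ ($J{\left(x \right)} = \frac{8}{x + \left(23 + 3 \left(- \frac{80}{27}\right)\right)} = \frac{8}{x + \left(23 - \frac{80}{9}\right)} = \frac{8}{x + \frac{127}{9}} = \frac{8}{\frac{127}{9} + x}$)
$J{\left(-217 \right)} - 41830 = \frac{72}{127 + 9 \left(-217\right)} - 41830 = \frac{72}{127 - 1953} - 41830 = \frac{72}{-1826} - 41830 = 72 \left(- \frac{1}{1826}\right) - 41830 = - \frac{36}{913} - 41830 = - \frac{38190826}{913}$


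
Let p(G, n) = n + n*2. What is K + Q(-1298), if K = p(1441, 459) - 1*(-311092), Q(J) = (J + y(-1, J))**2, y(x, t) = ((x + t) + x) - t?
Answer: 2002469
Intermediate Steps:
p(G, n) = 3*n (p(G, n) = n + 2*n = 3*n)
y(x, t) = 2*x (y(x, t) = ((t + x) + x) - t = (t + 2*x) - t = 2*x)
Q(J) = (-2 + J)**2 (Q(J) = (J + 2*(-1))**2 = (J - 2)**2 = (-2 + J)**2)
K = 312469 (K = 3*459 - 1*(-311092) = 1377 + 311092 = 312469)
K + Q(-1298) = 312469 + (-2 - 1298)**2 = 312469 + (-1300)**2 = 312469 + 1690000 = 2002469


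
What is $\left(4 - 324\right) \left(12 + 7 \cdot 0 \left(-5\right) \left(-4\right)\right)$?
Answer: $-3840$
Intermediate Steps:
$\left(4 - 324\right) \left(12 + 7 \cdot 0 \left(-5\right) \left(-4\right)\right) = - 320 \left(12 + 7 \cdot 0 \left(-4\right)\right) = - 320 \left(12 + 7 \cdot 0\right) = - 320 \left(12 + 0\right) = \left(-320\right) 12 = -3840$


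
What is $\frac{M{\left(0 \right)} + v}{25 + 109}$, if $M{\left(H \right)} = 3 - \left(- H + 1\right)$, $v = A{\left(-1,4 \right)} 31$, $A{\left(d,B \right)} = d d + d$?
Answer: $\frac{1}{67} \approx 0.014925$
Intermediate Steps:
$A{\left(d,B \right)} = d + d^{2}$ ($A{\left(d,B \right)} = d^{2} + d = d + d^{2}$)
$v = 0$ ($v = - (1 - 1) 31 = \left(-1\right) 0 \cdot 31 = 0 \cdot 31 = 0$)
$M{\left(H \right)} = 2 + H$ ($M{\left(H \right)} = 3 - \left(1 - H\right) = 3 + \left(-1 + H\right) = 2 + H$)
$\frac{M{\left(0 \right)} + v}{25 + 109} = \frac{\left(2 + 0\right) + 0}{25 + 109} = \frac{2 + 0}{134} = 2 \cdot \frac{1}{134} = \frac{1}{67}$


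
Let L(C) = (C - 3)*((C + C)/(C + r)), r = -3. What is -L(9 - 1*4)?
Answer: -10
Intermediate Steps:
L(C) = 2*C (L(C) = (C - 3)*((C + C)/(C - 3)) = (-3 + C)*((2*C)/(-3 + C)) = (-3 + C)*(2*C/(-3 + C)) = 2*C)
-L(9 - 1*4) = -2*(9 - 1*4) = -2*(9 - 4) = -2*5 = -1*10 = -10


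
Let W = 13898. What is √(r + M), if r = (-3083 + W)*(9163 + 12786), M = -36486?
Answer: √237341949 ≈ 15406.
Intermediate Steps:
r = 237378435 (r = (-3083 + 13898)*(9163 + 12786) = 10815*21949 = 237378435)
√(r + M) = √(237378435 - 36486) = √237341949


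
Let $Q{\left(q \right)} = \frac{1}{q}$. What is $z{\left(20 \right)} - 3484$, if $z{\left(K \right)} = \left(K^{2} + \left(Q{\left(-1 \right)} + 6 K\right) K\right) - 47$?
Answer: $-751$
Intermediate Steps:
$z{\left(K \right)} = -47 + K^{2} + K \left(-1 + 6 K\right)$ ($z{\left(K \right)} = \left(K^{2} + \left(\frac{1}{-1} + 6 K\right) K\right) - 47 = \left(K^{2} + \left(-1 + 6 K\right) K\right) - 47 = \left(K^{2} + K \left(-1 + 6 K\right)\right) - 47 = -47 + K^{2} + K \left(-1 + 6 K\right)$)
$z{\left(20 \right)} - 3484 = \left(-47 - 20 + 7 \cdot 20^{2}\right) - 3484 = \left(-47 - 20 + 7 \cdot 400\right) - 3484 = \left(-47 - 20 + 2800\right) - 3484 = 2733 - 3484 = -751$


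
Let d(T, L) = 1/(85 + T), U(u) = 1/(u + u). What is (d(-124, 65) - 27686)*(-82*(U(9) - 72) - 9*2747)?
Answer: 182923454060/351 ≈ 5.2115e+8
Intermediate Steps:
U(u) = 1/(2*u)
(d(-124, 65) - 27686)*(-82*(U(9) - 72) - 9*2747) = (1/(85 - 124) - 27686)*(-82*((½)/9 - 72) - 9*2747) = (1/(-39) - 27686)*(-82*((½)*(⅑) - 72) - 24723) = (-1/39 - 27686)*(-82*(1/18 - 72) - 24723) = -1079755*(-82*(-1295/18) - 24723)/39 = -1079755*(53095/9 - 24723)/39 = -1079755/39*(-169412/9) = 182923454060/351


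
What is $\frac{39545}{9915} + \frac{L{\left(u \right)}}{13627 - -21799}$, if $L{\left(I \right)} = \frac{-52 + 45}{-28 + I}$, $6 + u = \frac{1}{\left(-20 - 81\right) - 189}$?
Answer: $\frac{153494486498}{38485159091} \approx 3.9884$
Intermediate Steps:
$u = - \frac{1741}{290}$ ($u = -6 + \frac{1}{\left(-20 - 81\right) - 189} = -6 + \frac{1}{-101 - 189} = -6 + \frac{1}{-290} = -6 - \frac{1}{290} = - \frac{1741}{290} \approx -6.0034$)
$L{\left(I \right)} = - \frac{7}{-28 + I}$
$\frac{39545}{9915} + \frac{L{\left(u \right)}}{13627 - -21799} = \frac{39545}{9915} + \frac{\left(-7\right) \frac{1}{-28 - \frac{1741}{290}}}{13627 - -21799} = 39545 \cdot \frac{1}{9915} + \frac{\left(-7\right) \frac{1}{- \frac{9861}{290}}}{13627 + 21799} = \frac{7909}{1983} + \frac{\left(-7\right) \left(- \frac{290}{9861}\right)}{35426} = \frac{7909}{1983} + \frac{2030}{9861} \cdot \frac{1}{35426} = \frac{7909}{1983} + \frac{1015}{174667893} = \frac{153494486498}{38485159091}$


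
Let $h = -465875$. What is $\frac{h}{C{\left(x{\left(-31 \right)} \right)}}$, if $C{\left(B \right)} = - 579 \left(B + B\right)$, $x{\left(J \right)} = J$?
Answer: $- \frac{465875}{35898} \approx -12.978$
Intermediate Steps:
$C{\left(B \right)} = - 1158 B$ ($C{\left(B \right)} = - 579 \cdot 2 B = - 1158 B$)
$\frac{h}{C{\left(x{\left(-31 \right)} \right)}} = - \frac{465875}{\left(-1158\right) \left(-31\right)} = - \frac{465875}{35898}$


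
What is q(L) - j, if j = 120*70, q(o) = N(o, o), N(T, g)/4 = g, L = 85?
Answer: -8060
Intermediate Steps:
N(T, g) = 4*g
q(o) = 4*o
j = 8400
q(L) - j = 4*85 - 1*8400 = 340 - 8400 = -8060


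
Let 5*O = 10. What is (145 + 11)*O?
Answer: 312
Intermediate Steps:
O = 2 (O = (⅕)*10 = 2)
(145 + 11)*O = (145 + 11)*2 = 156*2 = 312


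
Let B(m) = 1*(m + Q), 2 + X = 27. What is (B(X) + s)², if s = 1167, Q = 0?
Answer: 1420864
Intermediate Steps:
X = 25 (X = -2 + 27 = 25)
B(m) = m (B(m) = 1*(m + 0) = 1*m = m)
(B(X) + s)² = (25 + 1167)² = 1192² = 1420864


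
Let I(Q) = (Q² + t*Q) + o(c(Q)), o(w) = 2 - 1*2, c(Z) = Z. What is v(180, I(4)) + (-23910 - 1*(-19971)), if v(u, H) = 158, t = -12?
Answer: -3781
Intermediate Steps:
o(w) = 0 (o(w) = 2 - 2 = 0)
I(Q) = Q² - 12*Q (I(Q) = (Q² - 12*Q) + 0 = Q² - 12*Q)
v(180, I(4)) + (-23910 - 1*(-19971)) = 158 + (-23910 - 1*(-19971)) = 158 + (-23910 + 19971) = 158 - 3939 = -3781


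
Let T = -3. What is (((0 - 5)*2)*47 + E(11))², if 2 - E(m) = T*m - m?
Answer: 179776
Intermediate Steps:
E(m) = 2 + 4*m (E(m) = 2 - (-3*m - m) = 2 - (-4)*m = 2 + 4*m)
(((0 - 5)*2)*47 + E(11))² = (((0 - 5)*2)*47 + (2 + 4*11))² = (-5*2*47 + (2 + 44))² = (-10*47 + 46)² = (-470 + 46)² = (-424)² = 179776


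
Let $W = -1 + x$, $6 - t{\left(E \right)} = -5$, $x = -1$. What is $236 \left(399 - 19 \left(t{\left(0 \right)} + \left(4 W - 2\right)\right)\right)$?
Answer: $89680$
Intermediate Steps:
$t{\left(E \right)} = 11$ ($t{\left(E \right)} = 6 - -5 = 6 + 5 = 11$)
$W = -2$ ($W = -1 - 1 = -2$)
$236 \left(399 - 19 \left(t{\left(0 \right)} + \left(4 W - 2\right)\right)\right) = 236 \left(399 - 19 \left(11 + \left(4 \left(-2\right) - 2\right)\right)\right) = 236 \left(399 - 19 \left(11 - 10\right)\right) = 236 \left(399 - 19 \cdot 1\right) = 236 \left(399 - 19\right) = 236 \cdot 380 = 89680$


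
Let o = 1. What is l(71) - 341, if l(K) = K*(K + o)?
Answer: 4771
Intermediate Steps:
l(K) = K*(1 + K) (l(K) = K*(K + 1) = K*(1 + K))
l(71) - 341 = 71*(1 + 71) - 341 = 71*72 - 341 = 5112 - 341 = 4771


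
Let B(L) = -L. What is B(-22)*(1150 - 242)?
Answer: 19976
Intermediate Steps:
B(-22)*(1150 - 242) = (-1*(-22))*(1150 - 242) = 22*908 = 19976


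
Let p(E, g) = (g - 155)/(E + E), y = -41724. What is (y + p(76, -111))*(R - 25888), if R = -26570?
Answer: 4377698787/2 ≈ 2.1888e+9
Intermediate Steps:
p(E, g) = (-155 + g)/(2*E) (p(E, g) = (-155 + g)/((2*E)) = (-155 + g)*(1/(2*E)) = (-155 + g)/(2*E))
(y + p(76, -111))*(R - 25888) = (-41724 + (1/2)*(-155 - 111)/76)*(-26570 - 25888) = (-41724 + (1/2)*(1/76)*(-266))*(-52458) = (-41724 - 7/4)*(-52458) = -166903/4*(-52458) = 4377698787/2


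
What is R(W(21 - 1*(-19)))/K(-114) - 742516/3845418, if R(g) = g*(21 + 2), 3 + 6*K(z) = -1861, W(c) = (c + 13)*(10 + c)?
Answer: -175956676553/895982394 ≈ -196.38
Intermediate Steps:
W(c) = (10 + c)*(13 + c) (W(c) = (13 + c)*(10 + c) = (10 + c)*(13 + c))
K(z) = -932/3 (K(z) = -½ + (⅙)*(-1861) = -½ - 1861/6 = -932/3)
R(g) = 23*g (R(g) = g*23 = 23*g)
R(W(21 - 1*(-19)))/K(-114) - 742516/3845418 = (23*(130 + (21 - 1*(-19))² + 23*(21 - 1*(-19))))/(-932/3) - 742516/3845418 = (23*(130 + (21 + 19)² + 23*(21 + 19)))*(-3/932) - 742516*1/3845418 = (23*(130 + 40² + 23*40))*(-3/932) - 371258/1922709 = (23*(130 + 1600 + 920))*(-3/932) - 371258/1922709 = (23*2650)*(-3/932) - 371258/1922709 = 60950*(-3/932) - 371258/1922709 = -91425/466 - 371258/1922709 = -175956676553/895982394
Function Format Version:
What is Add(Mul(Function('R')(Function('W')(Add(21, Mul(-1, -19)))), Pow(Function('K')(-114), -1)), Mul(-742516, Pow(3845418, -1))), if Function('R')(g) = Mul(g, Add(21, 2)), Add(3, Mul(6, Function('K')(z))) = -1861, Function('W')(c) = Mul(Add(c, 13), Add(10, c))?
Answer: Rational(-175956676553, 895982394) ≈ -196.38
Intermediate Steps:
Function('W')(c) = Mul(Add(10, c), Add(13, c)) (Function('W')(c) = Mul(Add(13, c), Add(10, c)) = Mul(Add(10, c), Add(13, c)))
Function('K')(z) = Rational(-932, 3) (Function('K')(z) = Add(Rational(-1, 2), Mul(Rational(1, 6), -1861)) = Add(Rational(-1, 2), Rational(-1861, 6)) = Rational(-932, 3))
Function('R')(g) = Mul(23, g) (Function('R')(g) = Mul(g, 23) = Mul(23, g))
Add(Mul(Function('R')(Function('W')(Add(21, Mul(-1, -19)))), Pow(Function('K')(-114), -1)), Mul(-742516, Pow(3845418, -1))) = Add(Mul(Mul(23, Add(130, Pow(Add(21, Mul(-1, -19)), 2), Mul(23, Add(21, Mul(-1, -19))))), Pow(Rational(-932, 3), -1)), Mul(-742516, Pow(3845418, -1))) = Add(Mul(Mul(23, Add(130, Pow(Add(21, 19), 2), Mul(23, Add(21, 19)))), Rational(-3, 932)), Mul(-742516, Rational(1, 3845418))) = Add(Mul(Mul(23, Add(130, Pow(40, 2), Mul(23, 40))), Rational(-3, 932)), Rational(-371258, 1922709)) = Add(Mul(Mul(23, Add(130, 1600, 920)), Rational(-3, 932)), Rational(-371258, 1922709)) = Add(Mul(Mul(23, 2650), Rational(-3, 932)), Rational(-371258, 1922709)) = Add(Mul(60950, Rational(-3, 932)), Rational(-371258, 1922709)) = Add(Rational(-91425, 466), Rational(-371258, 1922709)) = Rational(-175956676553, 895982394)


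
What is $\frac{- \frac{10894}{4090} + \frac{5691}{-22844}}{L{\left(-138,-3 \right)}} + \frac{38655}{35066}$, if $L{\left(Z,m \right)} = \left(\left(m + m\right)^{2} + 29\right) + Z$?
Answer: $\frac{68297630693329}{59792203245820} \approx 1.1423$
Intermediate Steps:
$L{\left(Z,m \right)} = 29 + Z + 4 m^{2}$ ($L{\left(Z,m \right)} = \left(\left(2 m\right)^{2} + 29\right) + Z = \left(4 m^{2} + 29\right) + Z = \left(29 + 4 m^{2}\right) + Z = 29 + Z + 4 m^{2}$)
$\frac{- \frac{10894}{4090} + \frac{5691}{-22844}}{L{\left(-138,-3 \right)}} + \frac{38655}{35066} = \frac{- \frac{10894}{4090} + \frac{5691}{-22844}}{29 - 138 + 4 \left(-3\right)^{2}} + \frac{38655}{35066} = \frac{\left(-10894\right) \frac{1}{4090} + 5691 \left(- \frac{1}{22844}\right)}{29 - 138 + 4 \cdot 9} + 38655 \cdot \frac{1}{35066} = \frac{- \frac{5447}{2045} - \frac{5691}{22844}}{29 - 138 + 36} + \frac{38655}{35066} = - \frac{136069363}{46715980 \left(-73\right)} + \frac{38655}{35066} = \left(- \frac{136069363}{46715980}\right) \left(- \frac{1}{73}\right) + \frac{38655}{35066} = \frac{136069363}{3410266540} + \frac{38655}{35066} = \frac{68297630693329}{59792203245820}$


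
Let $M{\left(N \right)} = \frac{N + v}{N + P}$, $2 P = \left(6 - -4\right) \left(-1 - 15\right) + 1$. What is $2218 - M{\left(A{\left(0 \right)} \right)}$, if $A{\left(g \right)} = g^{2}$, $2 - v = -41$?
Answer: $\frac{352748}{159} \approx 2218.5$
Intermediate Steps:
$v = 43$ ($v = 2 - -41 = 2 + 41 = 43$)
$P = - \frac{159}{2}$ ($P = \frac{\left(6 - -4\right) \left(-1 - 15\right) + 1}{2} = \frac{\left(6 + 4\right) \left(-1 - 15\right) + 1}{2} = \frac{10 \left(-16\right) + 1}{2} = \frac{-160 + 1}{2} = \frac{1}{2} \left(-159\right) = - \frac{159}{2} \approx -79.5$)
$M{\left(N \right)} = \frac{43 + N}{- \frac{159}{2} + N}$ ($M{\left(N \right)} = \frac{N + 43}{N - \frac{159}{2}} = \frac{43 + N}{- \frac{159}{2} + N}$)
$2218 - M{\left(A{\left(0 \right)} \right)} = 2218 - \frac{2 \left(43 + 0^{2}\right)}{-159 + 2 \cdot 0^{2}} = 2218 - \frac{2 \left(43 + 0\right)}{-159 + 2 \cdot 0} = 2218 - 2 \frac{1}{-159 + 0} \cdot 43 = 2218 - 2 \frac{1}{-159} \cdot 43 = 2218 - 2 \left(- \frac{1}{159}\right) 43 = 2218 - - \frac{86}{159} = 2218 + \frac{86}{159} = \frac{352748}{159}$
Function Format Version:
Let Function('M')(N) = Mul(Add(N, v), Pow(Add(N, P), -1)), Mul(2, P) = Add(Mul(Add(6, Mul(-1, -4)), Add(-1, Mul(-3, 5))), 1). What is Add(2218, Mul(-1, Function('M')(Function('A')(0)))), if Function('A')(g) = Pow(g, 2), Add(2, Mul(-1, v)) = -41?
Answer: Rational(352748, 159) ≈ 2218.5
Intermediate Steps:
v = 43 (v = Add(2, Mul(-1, -41)) = Add(2, 41) = 43)
P = Rational(-159, 2) (P = Mul(Rational(1, 2), Add(Mul(Add(6, Mul(-1, -4)), Add(-1, Mul(-3, 5))), 1)) = Mul(Rational(1, 2), Add(Mul(Add(6, 4), Add(-1, -15)), 1)) = Mul(Rational(1, 2), Add(Mul(10, -16), 1)) = Mul(Rational(1, 2), Add(-160, 1)) = Mul(Rational(1, 2), -159) = Rational(-159, 2) ≈ -79.500)
Function('M')(N) = Mul(Pow(Add(Rational(-159, 2), N), -1), Add(43, N)) (Function('M')(N) = Mul(Add(N, 43), Pow(Add(N, Rational(-159, 2)), -1)) = Mul(Add(43, N), Pow(Add(Rational(-159, 2), N), -1)) = Mul(Pow(Add(Rational(-159, 2), N), -1), Add(43, N)))
Add(2218, Mul(-1, Function('M')(Function('A')(0)))) = Add(2218, Mul(-1, Mul(2, Pow(Add(-159, Mul(2, Pow(0, 2))), -1), Add(43, Pow(0, 2))))) = Add(2218, Mul(-1, Mul(2, Pow(Add(-159, Mul(2, 0)), -1), Add(43, 0)))) = Add(2218, Mul(-1, Mul(2, Pow(Add(-159, 0), -1), 43))) = Add(2218, Mul(-1, Mul(2, Pow(-159, -1), 43))) = Add(2218, Mul(-1, Mul(2, Rational(-1, 159), 43))) = Add(2218, Mul(-1, Rational(-86, 159))) = Add(2218, Rational(86, 159)) = Rational(352748, 159)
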